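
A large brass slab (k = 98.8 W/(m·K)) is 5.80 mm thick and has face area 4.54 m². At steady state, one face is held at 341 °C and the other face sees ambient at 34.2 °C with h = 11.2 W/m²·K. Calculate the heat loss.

Q = 15.6 kW

Resistance network (inner→outer):
  R_brass = L/(kA) = 0.00580/(98.8·4.54) = 1.293×10^-5 K/W
  R_conv,out = 1/(hA) = 1/(11.2·4.54) = 0.01967 K/W
ΣR = 1.293×10^-5 + 0.01967 = 0.01968 K/W
Q = ΔT/ΣR = (341 °C − 34.2 °C)/0.01968 = 15600 W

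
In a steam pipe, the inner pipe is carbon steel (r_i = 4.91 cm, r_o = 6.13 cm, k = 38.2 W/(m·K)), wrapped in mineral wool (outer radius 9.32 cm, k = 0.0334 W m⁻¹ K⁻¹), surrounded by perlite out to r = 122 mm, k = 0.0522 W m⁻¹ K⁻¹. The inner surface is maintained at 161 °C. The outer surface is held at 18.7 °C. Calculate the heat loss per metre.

Series thermal resistances, inner to outer:
  R'_carbon steel = ln(0.0613/0.0491)/(2πk) = 0.2219/(2π·38.2) = 9.246×10^-4 m·K/W
  R'_mineral wool = ln(0.0932/0.0613)/(2πk) = 0.4190/(2π·0.0334) = 1.996 m·K/W
  R'_perlite = ln(0.122/0.0932)/(2πk) = 0.2693/(2π·0.0522) = 0.8210 m·K/W
ΣR = 9.246×10^-4 + 1.996 + 0.8210 = 2.818 m·K/W
Q' = ΔT/ΣR = (161 °C − 18.7 °C)/2.818 = 50.5 W/m

Q' = 50.5 W/m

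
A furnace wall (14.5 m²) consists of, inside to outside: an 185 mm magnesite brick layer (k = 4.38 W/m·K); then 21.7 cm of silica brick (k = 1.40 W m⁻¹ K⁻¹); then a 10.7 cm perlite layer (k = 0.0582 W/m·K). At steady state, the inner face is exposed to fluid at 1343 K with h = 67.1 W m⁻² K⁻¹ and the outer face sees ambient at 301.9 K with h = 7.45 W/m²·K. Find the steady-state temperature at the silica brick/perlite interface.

Resistance network (inner→outer):
  R_conv,in = 1/(hA) = 1/(67.1·14.5) = 0.001028 K/W
  R_magnesite brick = L/(kA) = 0.185/(4.38·14.5) = 0.002913 K/W
  R_silica brick = L/(kA) = 0.217/(1.40·14.5) = 0.01069 K/W
  R_perlite = L/(kA) = 0.107/(0.0582·14.5) = 0.1268 K/W
  R_conv,out = 1/(hA) = 1/(7.45·14.5) = 0.009257 K/W
ΣR = 0.001028 + 0.002913 + 0.01069 + 0.1268 + 0.009257 = 0.1507 K/W
Q = ΔT/ΣR = (1343 K − 301.9 K)/0.1507 = 6908 W
From the inner boundary to the silica brick/perlite interface, ΣR_partial = 0.01463 K/W.
T_interface = T_in − Q·ΣR_partial = 1343 K − (6908)(0.01463) = 1242 K

T = 1242 K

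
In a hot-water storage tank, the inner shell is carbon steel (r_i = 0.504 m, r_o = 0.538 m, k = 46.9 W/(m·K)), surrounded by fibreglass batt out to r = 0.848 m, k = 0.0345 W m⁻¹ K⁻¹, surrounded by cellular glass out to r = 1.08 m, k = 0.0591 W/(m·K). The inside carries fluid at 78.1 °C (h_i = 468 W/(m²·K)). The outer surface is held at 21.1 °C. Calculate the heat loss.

Q = 29.9 W

Resistance network (inner→outer):
  R_conv,in = 1/(4πr²h) = 1/(4π·0.504²·468) = 6.694×10^-4 K/W
  R_carbon steel = (1/0.504 − 1/0.538)/(4πk) = 0.1254/(4π·46.9) = 2.128×10^-4 K/W
  R_fibreglass batt = (1/0.538 − 1/0.848)/(4πk) = 0.6795/(4π·0.0345) = 1.567 K/W
  R_cellular glass = (1/0.848 − 1/1.08)/(4πk) = 0.2533/(4π·0.0591) = 0.3411 K/W
ΣR = 6.694×10^-4 + 2.128×10^-4 + 1.567 + 0.3411 = 1.909 K/W
Q = ΔT/ΣR = (78.1 °C − 21.1 °C)/1.909 = 29.9 W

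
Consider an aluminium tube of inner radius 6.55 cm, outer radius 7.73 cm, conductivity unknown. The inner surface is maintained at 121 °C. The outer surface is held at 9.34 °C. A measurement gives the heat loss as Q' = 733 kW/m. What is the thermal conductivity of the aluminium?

ΣR = ΔT/Q' = |121 − 9.34|/7.33×10^5 = 1.523×10^-4 m·K/W
ln(r₂/r₁)/(2πk) = 1.523×10^-4 ⇒ k = 0.1656/(2π·1.523×10^-4) = 173 W/m·K

k = 173 W/m·K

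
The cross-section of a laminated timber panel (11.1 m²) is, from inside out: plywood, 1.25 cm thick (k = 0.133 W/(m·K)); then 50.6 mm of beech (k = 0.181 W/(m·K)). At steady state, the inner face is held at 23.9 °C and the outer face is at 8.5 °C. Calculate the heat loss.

Resistance network (inner→outer):
  R_plywood = L/(kA) = 0.0125/(0.133·11.1) = 0.008467 K/W
  R_beech = L/(kA) = 0.0506/(0.181·11.1) = 0.02519 K/W
ΣR = 0.008467 + 0.02519 = 0.03366 K/W
Q = ΔT/ΣR = (23.9 °C − 8.5 °C)/0.03366 = 458 W

Q = 458 W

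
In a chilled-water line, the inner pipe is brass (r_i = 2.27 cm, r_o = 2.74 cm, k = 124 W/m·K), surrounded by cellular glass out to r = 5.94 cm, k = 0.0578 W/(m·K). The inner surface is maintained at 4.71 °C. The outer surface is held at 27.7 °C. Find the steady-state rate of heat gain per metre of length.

Q' = 10.8 W/m

Resistance network (inner→outer):
  R'_brass = ln(0.0274/0.0227)/(2πk) = 0.1882/(2π·124) = 2.415×10^-4 m·K/W
  R'_cellular glass = ln(0.0594/0.0274)/(2πk) = 0.7738/(2π·0.0578) = 2.131 m·K/W
ΣR = 2.415×10^-4 + 2.131 = 2.131 m·K/W
Q' = ΔT/ΣR = (4.71 °C − 27.7 °C)/2.131 = -10.8 W/m
(Negative Q' ⇒ heat flows inward; heat gain = 10.8 W/m.)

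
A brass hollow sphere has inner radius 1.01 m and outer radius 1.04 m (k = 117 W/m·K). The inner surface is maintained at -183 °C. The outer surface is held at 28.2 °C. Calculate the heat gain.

Q = 4πk·ΔT/(1/r₁ − 1/r₂) = 4π × 117 × 211.2 / (1/1.01 − 1/1.04) = 1.09×10^7 W

Q = 1.09×10^7 W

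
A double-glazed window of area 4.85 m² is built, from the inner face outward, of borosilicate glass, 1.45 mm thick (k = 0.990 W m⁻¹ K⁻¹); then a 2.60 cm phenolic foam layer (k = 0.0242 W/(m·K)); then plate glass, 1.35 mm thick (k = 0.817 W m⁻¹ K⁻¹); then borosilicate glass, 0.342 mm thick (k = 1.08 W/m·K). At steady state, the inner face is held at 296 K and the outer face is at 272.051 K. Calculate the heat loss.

Q = 108 W

Resistance network (inner→outer):
  R_borosilicate glass = L/(kA) = 0.00145/(0.990·4.85) = 3.020×10^-4 K/W
  R_phenolic foam = L/(kA) = 0.0260/(0.0242·4.85) = 0.2215 K/W
  R_plate glass = L/(kA) = 0.00135/(0.817·4.85) = 3.407×10^-4 K/W
  R_borosilicate glass = L/(kA) = 3.42×10^-4/(1.08·4.85) = 6.529×10^-5 K/W
ΣR = 3.020×10^-4 + 0.2215 + 3.407×10^-4 + 6.529×10^-5 = 0.2222 K/W
Q = ΔT/ΣR = (296 K − 272.051 K)/0.2222 = 108 W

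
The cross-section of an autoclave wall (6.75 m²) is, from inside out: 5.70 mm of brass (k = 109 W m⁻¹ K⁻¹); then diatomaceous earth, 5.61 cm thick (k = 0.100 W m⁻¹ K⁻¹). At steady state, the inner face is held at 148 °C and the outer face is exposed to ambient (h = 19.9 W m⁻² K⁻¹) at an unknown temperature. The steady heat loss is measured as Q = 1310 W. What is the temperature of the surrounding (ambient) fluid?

T_out = 29.4 °C

Sum the resistances:
  R_brass = L/(kA) = 0.00570/(109·6.75) = 7.747×10^-6 K/W
  R_diatomaceous earth = L/(kA) = 0.0561/(0.100·6.75) = 0.08311 K/W
  R_conv,out = 1/(hA) = 1/(19.9·6.75) = 0.007445 K/W
ΣR = 0.09056 K/W
ΔT = Q·ΣR = 1310 × 0.09056 = 118.6 K
Heat flows outward, so T_out = T_in − ΔT = 148 − 118.6 = 29.4 °C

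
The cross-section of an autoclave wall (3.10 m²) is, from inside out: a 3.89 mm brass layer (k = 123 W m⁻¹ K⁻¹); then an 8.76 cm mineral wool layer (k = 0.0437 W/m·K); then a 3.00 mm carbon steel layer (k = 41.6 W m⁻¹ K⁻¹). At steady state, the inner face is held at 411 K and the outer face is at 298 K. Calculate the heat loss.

Q = 175 W

Resistance network (inner→outer):
  R_brass = L/(kA) = 0.00389/(123·3.10) = 1.020×10^-5 K/W
  R_mineral wool = L/(kA) = 0.0876/(0.0437·3.10) = 0.6466 K/W
  R_carbon steel = L/(kA) = 0.00300/(41.6·3.10) = 2.326×10^-5 K/W
ΣR = 1.020×10^-5 + 0.6466 + 2.326×10^-5 = 0.6466 K/W
Q = ΔT/ΣR = (411 K − 298 K)/0.6466 = 175 W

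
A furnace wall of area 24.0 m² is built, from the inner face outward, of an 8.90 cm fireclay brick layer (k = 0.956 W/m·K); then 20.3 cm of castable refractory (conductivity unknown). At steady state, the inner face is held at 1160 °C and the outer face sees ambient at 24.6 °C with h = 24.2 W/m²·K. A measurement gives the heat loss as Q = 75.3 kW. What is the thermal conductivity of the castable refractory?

k = 0.892 W/m·K

ΣR = ΔT/Q = |1160 − 24.6|/75300 = 0.01508 K/W
Known resistances:
  R_fireclay brick = L/(kA) = 0.0890/(0.956·24.0) = 0.003879 K/W
  R_conv,out = 1/(hA) = 1/(24.2·24.0) = 0.001722 K/W
R_castable refractory = ΣR − ΣR_known = 0.01508 − 0.005601 = 0.009479 K/W
L/(kA) = 0.009479 ⇒ k = 0.203/(0.009479·24.0) = 0.892 W/m·K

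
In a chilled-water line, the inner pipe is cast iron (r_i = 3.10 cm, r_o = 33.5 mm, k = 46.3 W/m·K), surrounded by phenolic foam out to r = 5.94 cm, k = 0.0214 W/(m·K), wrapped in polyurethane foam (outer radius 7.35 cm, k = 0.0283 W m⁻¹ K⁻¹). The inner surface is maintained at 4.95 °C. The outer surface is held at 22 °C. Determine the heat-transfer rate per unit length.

Q' = 3.12 W/m

Treat each layer as a resistance in series:
  R'_cast iron = ln(0.0335/0.0310)/(2πk) = 0.07756/(2π·46.3) = 2.666×10^-4 m·K/W
  R'_phenolic foam = ln(0.0594/0.0335)/(2πk) = 0.5727/(2π·0.0214) = 4.260 m·K/W
  R'_polyurethane foam = ln(0.0735/0.0594)/(2πk) = 0.2130/(2π·0.0283) = 1.198 m·K/W
ΣR = 2.666×10^-4 + 4.260 + 1.198 = 5.458 m·K/W
Q' = ΔT/ΣR = (4.95 °C − 22 °C)/5.458 = -3.12 W/m
(Negative Q' ⇒ heat flows inward; heat gain = 3.12 W/m.)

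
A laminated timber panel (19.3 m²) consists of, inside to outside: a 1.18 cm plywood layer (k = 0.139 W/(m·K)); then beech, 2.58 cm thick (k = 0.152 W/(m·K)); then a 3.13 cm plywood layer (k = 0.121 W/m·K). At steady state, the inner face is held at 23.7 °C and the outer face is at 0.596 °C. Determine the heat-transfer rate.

Resistance network (inner→outer):
  R_plywood = L/(kA) = 0.0118/(0.139·19.3) = 0.004399 K/W
  R_beech = L/(kA) = 0.0258/(0.152·19.3) = 0.008795 K/W
  R_plywood = L/(kA) = 0.0313/(0.121·19.3) = 0.01340 K/W
ΣR = 0.004399 + 0.008795 + 0.01340 = 0.02659 K/W
Q = ΔT/ΣR = (23.7 °C − 0.596 °C)/0.02659 = 869 W

Q = 869 W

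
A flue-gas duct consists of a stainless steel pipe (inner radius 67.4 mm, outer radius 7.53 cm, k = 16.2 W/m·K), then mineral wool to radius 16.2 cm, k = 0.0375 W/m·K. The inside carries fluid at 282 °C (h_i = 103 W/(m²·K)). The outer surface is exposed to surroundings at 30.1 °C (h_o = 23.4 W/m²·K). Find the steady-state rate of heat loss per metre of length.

Q' = 75.9 W/m

Series thermal resistances, inner to outer:
  R'_conv,in = 1/(2πr h) = 1/(2π·0.0674·103) = 0.02293 m·K/W
  R'_stainless steel = ln(0.0753/0.0674)/(2πk) = 0.1108/(2π·16.2) = 0.001089 m·K/W
  R'_mineral wool = ln(0.162/0.0753)/(2πk) = 0.7661/(2π·0.0375) = 3.251 m·K/W
  R'_conv,out = 1/(2πr h) = 1/(2π·0.162·23.4) = 0.04198 m·K/W
ΣR = 0.02293 + 0.001089 + 3.251 + 0.04198 = 3.317 m·K/W
Q' = ΔT/ΣR = (282 °C − 30.1 °C)/3.317 = 75.9 W/m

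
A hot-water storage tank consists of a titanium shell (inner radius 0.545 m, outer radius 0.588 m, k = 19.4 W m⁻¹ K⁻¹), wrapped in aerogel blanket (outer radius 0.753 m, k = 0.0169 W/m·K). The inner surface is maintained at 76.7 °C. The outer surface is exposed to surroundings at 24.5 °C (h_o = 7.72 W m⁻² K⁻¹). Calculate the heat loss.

Resistance network (inner→outer):
  R_titanium = (1/0.545 − 1/0.588)/(4πk) = 0.1342/(4π·19.4) = 5.504×10^-4 K/W
  R_aerogel blanket = (1/0.588 − 1/0.753)/(4πk) = 0.3727/(4π·0.0169) = 1.755 K/W
  R_conv,out = 1/(4πr²h) = 1/(4π·0.753²·7.72) = 0.01818 K/W
ΣR = 5.504×10^-4 + 1.755 + 0.01818 = 1.774 K/W
Q = ΔT/ΣR = (76.7 °C − 24.5 °C)/1.774 = 29.4 W

Q = 29.4 W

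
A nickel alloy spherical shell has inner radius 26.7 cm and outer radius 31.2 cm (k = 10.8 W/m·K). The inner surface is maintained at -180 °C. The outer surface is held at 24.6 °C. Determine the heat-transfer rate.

Q = 51.4 kW

Q = 4πk·ΔT/(1/r₁ − 1/r₂) = 4π × 10.8 × 204.6 / (1/0.267 − 1/0.312) = 51400 W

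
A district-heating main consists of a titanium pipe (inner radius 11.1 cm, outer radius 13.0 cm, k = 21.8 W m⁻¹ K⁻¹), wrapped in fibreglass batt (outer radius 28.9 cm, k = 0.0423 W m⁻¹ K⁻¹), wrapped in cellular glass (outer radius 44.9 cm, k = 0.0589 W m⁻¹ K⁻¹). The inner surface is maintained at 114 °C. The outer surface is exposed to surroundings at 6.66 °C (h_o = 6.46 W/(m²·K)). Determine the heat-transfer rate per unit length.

Series thermal resistances, inner to outer:
  R'_titanium = ln(0.130/0.111)/(2πk) = 0.1580/(2π·21.8) = 0.001154 m·K/W
  R'_fibreglass batt = ln(0.289/0.130)/(2πk) = 0.7989/(2π·0.0423) = 3.006 m·K/W
  R'_cellular glass = ln(0.449/0.289)/(2πk) = 0.4406/(2π·0.0589) = 1.191 m·K/W
  R'_conv,out = 1/(2πr h) = 1/(2π·0.449·6.46) = 0.05487 m·K/W
ΣR = 0.001154 + 3.006 + 1.191 + 0.05487 = 4.253 m·K/W
Q' = ΔT/ΣR = (114 °C − 6.66 °C)/4.253 = 25.2 W/m

Q' = 25.2 W/m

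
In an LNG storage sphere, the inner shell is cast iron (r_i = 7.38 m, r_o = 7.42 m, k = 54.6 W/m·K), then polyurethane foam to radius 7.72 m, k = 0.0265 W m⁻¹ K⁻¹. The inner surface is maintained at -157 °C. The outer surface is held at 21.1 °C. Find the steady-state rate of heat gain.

Q = 11.3 kW

Resistance network (inner→outer):
  R_cast iron = (1/7.38 − 1/7.42)/(4πk) = 7.305×10^-4/(4π·54.6) = 1.065×10^-6 K/W
  R_polyurethane foam = (1/7.42 − 1/7.72)/(4πk) = 0.005237/(4π·0.0265) = 0.01573 K/W
ΣR = 1.065×10^-6 + 0.01573 = 0.01573 K/W
Q = ΔT/ΣR = (-157 °C − 21.1 °C)/0.01573 = -11300 W
(Negative Q ⇒ heat flows inward; heat gain = 11300 W.)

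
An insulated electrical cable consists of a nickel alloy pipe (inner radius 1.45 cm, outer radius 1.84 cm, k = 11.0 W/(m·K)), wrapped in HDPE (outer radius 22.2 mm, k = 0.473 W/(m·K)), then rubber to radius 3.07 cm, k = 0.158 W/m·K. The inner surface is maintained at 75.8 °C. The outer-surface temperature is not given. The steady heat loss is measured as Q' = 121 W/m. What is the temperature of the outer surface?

Series resistances:
  R'_nickel alloy = ln(0.0184/0.0145)/(2πk) = 0.2382/(2π·11.0) = 0.003446 m·K/W
  R'_HDPE = ln(0.0222/0.0184)/(2πk) = 0.1877/(2π·0.473) = 0.06317 m·K/W
  R'_rubber = ln(0.0307/0.0222)/(2πk) = 0.3242/(2π·0.158) = 0.3265 m·K/W
ΣR = 0.3932 m·K/W
ΔT = Q'·ΣR = 121 × 0.3932 = 47.58 K
Heat flows outward, so T_out = T_in − ΔT = 75.8 − 47.58 = 28.2 °C

T_out = 28.2 °C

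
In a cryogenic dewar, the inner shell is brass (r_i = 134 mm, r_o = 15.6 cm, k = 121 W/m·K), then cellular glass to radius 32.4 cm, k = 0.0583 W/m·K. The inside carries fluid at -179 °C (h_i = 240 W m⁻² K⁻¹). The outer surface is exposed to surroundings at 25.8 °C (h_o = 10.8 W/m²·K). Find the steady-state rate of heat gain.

Treat each layer as a resistance in series:
  R_conv,in = 1/(4πr²h) = 1/(4π·0.134²·240) = 0.01847 K/W
  R_brass = (1/0.134 − 1/0.156)/(4πk) = 1.052/(4π·121) = 6.921×10^-4 K/W
  R_cellular glass = (1/0.156 − 1/0.324)/(4πk) = 3.324/(4π·0.0583) = 4.537 K/W
  R_conv,out = 1/(4πr²h) = 1/(4π·0.324²·10.8) = 0.07019 K/W
ΣR = 0.01847 + 6.921×10^-4 + 4.537 + 0.07019 = 4.626 K/W
Q = ΔT/ΣR = (-179 °C − 25.8 °C)/4.626 = -44.3 W
(Negative Q ⇒ heat flows inward; heat gain = 44.3 W.)

Q = 44.3 W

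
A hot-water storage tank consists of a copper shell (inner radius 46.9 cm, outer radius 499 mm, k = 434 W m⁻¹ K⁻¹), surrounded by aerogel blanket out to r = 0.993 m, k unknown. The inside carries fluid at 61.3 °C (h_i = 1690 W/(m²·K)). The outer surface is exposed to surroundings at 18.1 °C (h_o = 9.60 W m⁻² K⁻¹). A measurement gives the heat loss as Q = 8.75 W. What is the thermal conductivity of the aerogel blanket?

k = 0.0161 W/m·K

ΣR = ΔT/Q = |61.3 − 18.1|/8.75 = 4.937 K/W
Known resistances:
  R_conv,in = 1/(4πr²h) = 1/(4π·0.469²·1690) = 2.141×10^-4 K/W
  R_copper = (1/0.469 − 1/0.499)/(4πk) = 0.1282/(4π·434) = 2.350×10^-5 K/W
  R_conv,out = 1/(4πr²h) = 1/(4π·0.993²·9.60) = 0.008407 K/W
R_aerogel blanket = ΣR − ΣR_known = 4.937 − 0.008645 = 4.928 K/W
(1/r₁−1/r₂)/(4πk) = 4.928 ⇒ k = 0.9970/(4π·4.928) = 0.0161 W/m·K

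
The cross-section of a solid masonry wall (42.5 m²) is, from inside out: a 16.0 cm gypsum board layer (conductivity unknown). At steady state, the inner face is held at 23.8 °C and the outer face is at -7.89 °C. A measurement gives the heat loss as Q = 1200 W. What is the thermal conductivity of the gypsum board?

k = 0.143 W/m·K

ΣR = ΔT/Q = |23.8 − -7.89|/1200 = 0.02641 K/W
L/(kA) = 0.02641 ⇒ k = 0.160/(0.02641·42.5) = 0.143 W/m·K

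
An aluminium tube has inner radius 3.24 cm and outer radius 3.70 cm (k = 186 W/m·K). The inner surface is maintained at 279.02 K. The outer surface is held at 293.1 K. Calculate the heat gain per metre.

Q' = 124 kW/m

Q' = 2πk·ΔT/ln(r₂/r₁) = 2π × 186 × 14.08 / ln(0.0370/0.0324) = 1.24×10^5 W/m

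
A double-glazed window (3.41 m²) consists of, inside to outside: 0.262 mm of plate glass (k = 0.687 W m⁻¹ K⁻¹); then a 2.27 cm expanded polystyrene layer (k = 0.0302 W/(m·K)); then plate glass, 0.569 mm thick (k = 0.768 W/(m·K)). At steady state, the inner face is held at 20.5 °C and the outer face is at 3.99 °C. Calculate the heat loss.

Q = 74.8 W

Treat each layer as a resistance in series:
  R_plate glass = L/(kA) = 2.62×10^-4/(0.687·3.41) = 1.118×10^-4 K/W
  R_expanded polystyrene = L/(kA) = 0.0227/(0.0302·3.41) = 0.2204 K/W
  R_plate glass = L/(kA) = 5.69×10^-4/(0.768·3.41) = 2.173×10^-4 K/W
ΣR = 1.118×10^-4 + 0.2204 + 2.173×10^-4 = 0.2207 K/W
Q = ΔT/ΣR = (20.5 °C − 3.99 °C)/0.2207 = 74.8 W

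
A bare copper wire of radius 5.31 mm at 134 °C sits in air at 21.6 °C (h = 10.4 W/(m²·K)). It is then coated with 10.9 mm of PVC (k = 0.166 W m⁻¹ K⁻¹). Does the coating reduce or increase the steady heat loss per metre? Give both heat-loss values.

increases: 39.0 → 55.8 W/m

Critical radius for a cylinder: r_cr = k/h = 0.0160 m = 1.60 cm.
Outer radius after coating: r₂ = 0.00531 + 0.0109 = 0.01621 m.
r₁ < r_cr < r₂: heat loss rises to a maximum at r_cr then falls. Whether the coating helps depends on whether Q(r₂) has dropped back below Q(r₁).
Bare: R = 1/(2πr₁h) = 2.882 m·K/W; Q = 112.4/2.882 = 39.0 W/m.
Coated: R = R_cond + R_conv = 2.014 m·K/W; Q = 112.4/2.014 = 55.8 W/m.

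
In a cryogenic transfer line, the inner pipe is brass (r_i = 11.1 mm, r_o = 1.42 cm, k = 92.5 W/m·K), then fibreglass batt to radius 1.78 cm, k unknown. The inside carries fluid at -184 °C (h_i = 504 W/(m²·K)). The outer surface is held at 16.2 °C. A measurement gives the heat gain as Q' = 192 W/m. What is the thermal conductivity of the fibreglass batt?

ΣR = ΔT/Q' = |-184 − 16.2|/192 = 1.043 m·K/W
Known resistances:
  R'_conv,in = 1/(2πr h) = 1/(2π·0.0111·504) = 0.02845 m·K/W
  R'_brass = ln(0.0142/0.0111)/(2πk) = 0.2463/(2π·92.5) = 4.238×10^-4 m·K/W
R_fibreglass batt = ΣR − ΣR_known = 1.043 − 0.02887 = 1.014 m·K/W
ln(r₂/r₁)/(2πk) = 1.014 ⇒ k = 0.2260/(2π·1.014) = 0.0355 W/m·K

k = 0.0355 W/m·K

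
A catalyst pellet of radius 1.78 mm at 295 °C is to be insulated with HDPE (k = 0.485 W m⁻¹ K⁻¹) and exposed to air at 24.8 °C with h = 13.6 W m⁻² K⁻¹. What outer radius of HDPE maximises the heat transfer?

r_cr = 7.13 cm

For a sphere, r_cr = 2k_ins/h = 2·0.485/13.6 = 0.0713 m = 7.13 cm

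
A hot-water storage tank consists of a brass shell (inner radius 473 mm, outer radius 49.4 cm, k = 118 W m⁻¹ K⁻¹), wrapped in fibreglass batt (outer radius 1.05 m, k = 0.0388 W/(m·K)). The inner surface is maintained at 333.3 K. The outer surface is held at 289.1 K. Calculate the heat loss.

Q = 20.1 W

Treat each layer as a resistance in series:
  R_brass = (1/0.473 − 1/0.494)/(4πk) = 0.08987/(4π·118) = 6.061×10^-5 K/W
  R_fibreglass batt = (1/0.494 − 1/1.05)/(4πk) = 1.072/(4π·0.0388) = 2.198 K/W
ΣR = 6.061×10^-5 + 2.198 = 2.198 K/W
Q = ΔT/ΣR = (333.3 K − 289.1 K)/2.198 = 20.1 W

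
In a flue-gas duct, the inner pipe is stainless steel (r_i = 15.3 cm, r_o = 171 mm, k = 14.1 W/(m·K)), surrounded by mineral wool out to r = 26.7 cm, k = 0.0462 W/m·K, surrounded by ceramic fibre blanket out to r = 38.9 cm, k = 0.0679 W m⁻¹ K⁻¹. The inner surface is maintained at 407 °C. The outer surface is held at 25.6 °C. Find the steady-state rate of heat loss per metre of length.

Treat each layer as a resistance in series:
  R'_stainless steel = ln(0.171/0.153)/(2πk) = 0.1112/(2π·14.1) = 0.001255 m·K/W
  R'_mineral wool = ln(0.267/0.171)/(2πk) = 0.4456/(2π·0.0462) = 1.535 m·K/W
  R'_ceramic fibre blanket = ln(0.389/0.267)/(2πk) = 0.3763/(2π·0.0679) = 0.8821 m·K/W
ΣR = 0.001255 + 1.535 + 0.8821 = 2.418 m·K/W
Q' = ΔT/ΣR = (407 °C − 25.6 °C)/2.418 = 158 W/m

Q' = 158 W/m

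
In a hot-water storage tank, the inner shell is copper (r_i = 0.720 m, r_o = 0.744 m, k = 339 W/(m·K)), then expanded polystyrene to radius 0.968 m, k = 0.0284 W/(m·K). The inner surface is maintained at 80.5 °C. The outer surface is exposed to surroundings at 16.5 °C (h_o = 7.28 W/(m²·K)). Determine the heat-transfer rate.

Q = 72.5 W

Resistance network (inner→outer):
  R_copper = (1/0.720 − 1/0.744)/(4πk) = 0.04480/(4π·339) = 1.052×10^-5 K/W
  R_expanded polystyrene = (1/0.744 − 1/0.968)/(4πk) = 0.3110/(4π·0.0284) = 0.8715 K/W
  R_conv,out = 1/(4πr²h) = 1/(4π·0.968²·7.28) = 0.01167 K/W
ΣR = 1.052×10^-5 + 0.8715 + 0.01167 = 0.8832 K/W
Q = ΔT/ΣR = (80.5 °C − 16.5 °C)/0.8832 = 72.5 W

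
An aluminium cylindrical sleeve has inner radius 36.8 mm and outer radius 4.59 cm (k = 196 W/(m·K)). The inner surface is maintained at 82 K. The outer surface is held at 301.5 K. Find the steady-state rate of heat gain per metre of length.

Q' = 2πk·ΔT/ln(r₂/r₁) = 2π × 196 × 219.5 / ln(0.0459/0.0368) = 1.22×10^6 W/m

Q' = 1.22×10^6 W/m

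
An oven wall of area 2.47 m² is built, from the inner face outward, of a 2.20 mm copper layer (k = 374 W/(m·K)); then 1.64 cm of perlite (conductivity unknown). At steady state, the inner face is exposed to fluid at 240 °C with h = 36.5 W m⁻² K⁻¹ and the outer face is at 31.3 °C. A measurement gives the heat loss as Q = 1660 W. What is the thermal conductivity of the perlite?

ΣR = ΔT/Q = |240 − 31.3|/1660 = 0.1257 K/W
Known resistances:
  R_conv,in = 1/(hA) = 1/(36.5·2.47) = 0.01109 K/W
  R_copper = L/(kA) = 0.00220/(374·2.47) = 2.382×10^-6 K/W
R_perlite = ΣR − ΣR_known = 0.1257 − 0.01109 = 0.1146 K/W
L/(kA) = 0.1146 ⇒ k = 0.0164/(0.1146·2.47) = 0.0579 W/m·K

k = 0.0579 W/m·K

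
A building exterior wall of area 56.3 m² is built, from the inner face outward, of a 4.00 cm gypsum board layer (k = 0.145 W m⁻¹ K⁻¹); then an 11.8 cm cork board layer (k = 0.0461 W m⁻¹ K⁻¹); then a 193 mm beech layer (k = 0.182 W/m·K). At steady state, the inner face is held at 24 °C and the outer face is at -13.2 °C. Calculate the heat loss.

Treat each layer as a resistance in series:
  R_gypsum board = L/(kA) = 0.0400/(0.145·56.3) = 0.004900 K/W
  R_cork board = L/(kA) = 0.118/(0.0461·56.3) = 0.04546 K/W
  R_beech = L/(kA) = 0.193/(0.182·56.3) = 0.01884 K/W
ΣR = 0.004900 + 0.04546 + 0.01884 = 0.06920 K/W
Q = ΔT/ΣR = (24 °C − -13.2 °C)/0.06920 = 538 W

Q = 538 W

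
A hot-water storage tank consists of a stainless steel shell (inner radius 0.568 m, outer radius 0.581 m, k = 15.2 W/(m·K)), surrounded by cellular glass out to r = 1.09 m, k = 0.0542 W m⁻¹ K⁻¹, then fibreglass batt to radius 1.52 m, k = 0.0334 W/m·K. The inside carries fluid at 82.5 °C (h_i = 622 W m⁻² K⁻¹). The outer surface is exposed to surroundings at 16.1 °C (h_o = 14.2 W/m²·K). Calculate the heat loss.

Q = 36.9 W

Resistance network (inner→outer):
  R_conv,in = 1/(4πr²h) = 1/(4π·0.568²·622) = 3.966×10^-4 K/W
  R_stainless steel = (1/0.568 − 1/0.581)/(4πk) = 0.03939/(4π·15.2) = 2.062×10^-4 K/W
  R_cellular glass = (1/0.581 − 1/1.09)/(4πk) = 0.8037/(4π·0.0542) = 1.180 K/W
  R_fibreglass batt = (1/1.09 − 1/1.52)/(4πk) = 0.2595/(4π·0.0334) = 0.6184 K/W
  R_conv,out = 1/(4πr²h) = 1/(4π·1.52²·14.2) = 0.002426 K/W
ΣR = 3.966×10^-4 + 2.062×10^-4 + 1.180 + 0.6184 + 0.002426 = 1.801 K/W
Q = ΔT/ΣR = (82.5 °C − 16.1 °C)/1.801 = 36.9 W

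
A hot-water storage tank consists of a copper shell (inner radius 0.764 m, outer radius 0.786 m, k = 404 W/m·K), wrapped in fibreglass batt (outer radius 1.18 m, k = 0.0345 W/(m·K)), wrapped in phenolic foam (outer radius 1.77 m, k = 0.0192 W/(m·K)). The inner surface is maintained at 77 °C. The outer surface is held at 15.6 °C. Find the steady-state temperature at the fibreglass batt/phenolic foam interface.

Resistance network (inner→outer):
  R_copper = (1/0.764 − 1/0.786)/(4πk) = 0.03664/(4π·404) = 7.216×10^-6 K/W
  R_fibreglass batt = (1/0.786 − 1/1.18)/(4πk) = 0.4248/(4π·0.0345) = 0.9799 K/W
  R_phenolic foam = (1/1.18 − 1/1.77)/(4πk) = 0.2825/(4π·0.0192) = 1.171 K/W
ΣR = 7.216×10^-6 + 0.9799 + 1.171 = 2.151 K/W
Q = ΔT/ΣR = (77 °C − 15.6 °C)/2.151 = 28.54 W
From the inner boundary to the fibreglass batt/phenolic foam interface, ΣR_partial = 0.9799 K/W.
T_interface = T_in − Q·ΣR_partial = 77 °C − (28.54)(0.9799) = 49.0 °C

T = 49.0 °C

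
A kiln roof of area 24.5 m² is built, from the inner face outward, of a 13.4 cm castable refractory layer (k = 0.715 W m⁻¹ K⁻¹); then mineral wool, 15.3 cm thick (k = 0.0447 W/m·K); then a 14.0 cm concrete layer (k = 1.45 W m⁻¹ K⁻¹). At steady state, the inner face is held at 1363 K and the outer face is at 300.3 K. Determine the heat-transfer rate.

Q = 7.02 kW

Treat each layer as a resistance in series:
  R_castable refractory = L/(kA) = 0.134/(0.715·24.5) = 0.007649 K/W
  R_mineral wool = L/(kA) = 0.153/(0.0447·24.5) = 0.1397 K/W
  R_concrete = L/(kA) = 0.140/(1.45·24.5) = 0.003941 K/W
ΣR = 0.007649 + 0.1397 + 0.003941 = 0.1513 K/W
Q = ΔT/ΣR = (1363 K − 300.3 K)/0.1513 = 7020 W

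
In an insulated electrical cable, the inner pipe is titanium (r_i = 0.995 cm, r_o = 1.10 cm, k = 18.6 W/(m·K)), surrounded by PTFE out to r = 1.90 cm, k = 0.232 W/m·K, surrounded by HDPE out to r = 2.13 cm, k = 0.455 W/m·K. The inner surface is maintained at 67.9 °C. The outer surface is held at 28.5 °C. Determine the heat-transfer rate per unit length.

Treat each layer as a resistance in series:
  R'_titanium = ln(0.0110/0.00995)/(2πk) = 0.1003/(2π·18.6) = 8.584×10^-4 m·K/W
  R'_PTFE = ln(0.0190/0.0110)/(2πk) = 0.5465/(2π·0.232) = 0.3749 m·K/W
  R'_HDPE = ln(0.0213/0.0190)/(2πk) = 0.1143/(2π·0.455) = 0.03997 m·K/W
ΣR = 8.584×10^-4 + 0.3749 + 0.03997 = 0.4157 m·K/W
Q' = ΔT/ΣR = (67.9 °C − 28.5 °C)/0.4157 = 94.8 W/m

Q' = 94.8 W/m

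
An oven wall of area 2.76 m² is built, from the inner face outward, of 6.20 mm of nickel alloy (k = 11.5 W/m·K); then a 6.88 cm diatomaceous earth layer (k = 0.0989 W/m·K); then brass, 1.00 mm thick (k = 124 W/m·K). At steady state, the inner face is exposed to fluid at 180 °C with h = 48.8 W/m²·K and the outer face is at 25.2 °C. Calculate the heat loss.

Q = 596 W

Treat each layer as a resistance in series:
  R_conv,in = 1/(hA) = 1/(48.8·2.76) = 0.007425 K/W
  R_nickel alloy = L/(kA) = 0.00620/(11.5·2.76) = 1.953×10^-4 K/W
  R_diatomaceous earth = L/(kA) = 0.0688/(0.0989·2.76) = 0.2520 K/W
  R_brass = L/(kA) = 0.00100/(124·2.76) = 2.922×10^-6 K/W
ΣR = 0.007425 + 1.953×10^-4 + 0.2520 + 2.922×10^-6 = 0.2596 K/W
Q = ΔT/ΣR = (180 °C − 25.2 °C)/0.2596 = 596 W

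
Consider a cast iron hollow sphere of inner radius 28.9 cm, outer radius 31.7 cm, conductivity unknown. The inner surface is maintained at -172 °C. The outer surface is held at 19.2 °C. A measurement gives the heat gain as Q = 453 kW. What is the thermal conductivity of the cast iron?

k = 57.6 W/m·K

ΣR = ΔT/Q = |-172 − 19.2|/4.53×10^5 = 4.221×10^-4 K/W
(1/r₁−1/r₂)/(4πk) = 4.221×10^-4 ⇒ k = 0.3056/(4π·4.221×10^-4) = 57.6 W/m·K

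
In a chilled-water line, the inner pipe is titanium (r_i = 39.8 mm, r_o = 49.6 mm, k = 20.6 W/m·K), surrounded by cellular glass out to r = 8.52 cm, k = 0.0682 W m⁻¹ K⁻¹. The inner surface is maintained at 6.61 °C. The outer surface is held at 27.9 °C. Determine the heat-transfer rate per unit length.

Q' = 16.8 W/m

Treat each layer as a resistance in series:
  R'_titanium = ln(0.0496/0.0398)/(2πk) = 0.2201/(2π·20.6) = 0.001701 m·K/W
  R'_cellular glass = ln(0.0852/0.0496)/(2πk) = 0.5410/(2π·0.0682) = 1.263 m·K/W
ΣR = 0.001701 + 1.263 = 1.265 m·K/W
Q' = ΔT/ΣR = (6.61 °C − 27.9 °C)/1.265 = -16.8 W/m
(Negative Q' ⇒ heat flows inward; heat gain = 16.8 W/m.)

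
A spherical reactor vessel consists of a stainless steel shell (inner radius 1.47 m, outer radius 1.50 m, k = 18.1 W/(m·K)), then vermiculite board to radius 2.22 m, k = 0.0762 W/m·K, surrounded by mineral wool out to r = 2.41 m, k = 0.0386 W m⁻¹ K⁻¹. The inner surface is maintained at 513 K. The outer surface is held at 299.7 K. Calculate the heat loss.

Q = 713 W

Series thermal resistances, inner to outer:
  R_stainless steel = (1/1.47 − 1/1.50)/(4πk) = 0.01361/(4π·18.1) = 5.982×10^-5 K/W
  R_vermiculite board = (1/1.50 − 1/2.22)/(4πk) = 0.2162/(4π·0.0762) = 0.2258 K/W
  R_mineral wool = (1/2.22 − 1/2.41)/(4πk) = 0.03551/(4π·0.0386) = 0.07321 K/W
ΣR = 5.982×10^-5 + 0.2258 + 0.07321 = 0.2991 K/W
Q = ΔT/ΣR = (513 K − 299.7 K)/0.2991 = 713 W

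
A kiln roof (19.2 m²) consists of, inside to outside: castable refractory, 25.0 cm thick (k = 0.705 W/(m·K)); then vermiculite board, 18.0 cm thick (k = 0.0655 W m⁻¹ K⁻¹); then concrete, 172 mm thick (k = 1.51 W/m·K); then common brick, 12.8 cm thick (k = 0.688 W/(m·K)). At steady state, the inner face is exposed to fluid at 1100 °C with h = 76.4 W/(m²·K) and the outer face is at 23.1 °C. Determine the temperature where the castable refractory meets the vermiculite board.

T = 984 °C

Resistance network (inner→outer):
  R_conv,in = 1/(hA) = 1/(76.4·19.2) = 6.817×10^-4 K/W
  R_castable refractory = L/(kA) = 0.250/(0.705·19.2) = 0.01847 K/W
  R_vermiculite board = L/(kA) = 0.180/(0.0655·19.2) = 0.1431 K/W
  R_concrete = L/(kA) = 0.172/(1.51·19.2) = 0.005933 K/W
  R_common brick = L/(kA) = 0.128/(0.688·19.2) = 0.009690 K/W
ΣR = 6.817×10^-4 + 0.01847 + 0.1431 + 0.005933 + 0.009690 = 0.1779 K/W
Q = ΔT/ΣR = (1100 °C − 23.1 °C)/0.1779 = 6053 W
From the inner boundary to the castable refractory/vermiculite board interface, ΣR_partial = 0.01915 K/W.
T_interface = T_in − Q·ΣR_partial = 1100 °C − (6053)(0.01915) = 984 °C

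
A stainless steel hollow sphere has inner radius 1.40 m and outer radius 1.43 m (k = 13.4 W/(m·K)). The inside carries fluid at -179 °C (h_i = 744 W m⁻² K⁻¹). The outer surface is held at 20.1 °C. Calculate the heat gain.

Treat each layer as a resistance in series:
  R_conv,in = 1/(4πr²h) = 1/(4π·1.40²·744) = 5.457×10^-5 K/W
  R_stainless steel = (1/1.40 − 1/1.43)/(4πk) = 0.01499/(4π·13.4) = 8.899×10^-5 K/W
ΣR = 5.457×10^-5 + 8.899×10^-5 = 1.436×10^-4 K/W
Q = ΔT/ΣR = (-179 °C − 20.1 °C)/1.436×10^-4 = -1.39×10^6 W
(Negative Q ⇒ heat flows inward; heat gain = 1.39×10^6 W.)

Q = 1390 kW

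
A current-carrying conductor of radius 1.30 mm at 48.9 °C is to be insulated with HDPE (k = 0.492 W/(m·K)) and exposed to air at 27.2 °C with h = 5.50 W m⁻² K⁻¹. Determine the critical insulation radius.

For a cylinder, r_cr = k_ins/h = 0.492/5.50 = 0.0895 m = 8.95 cm

r_cr = 8.95 cm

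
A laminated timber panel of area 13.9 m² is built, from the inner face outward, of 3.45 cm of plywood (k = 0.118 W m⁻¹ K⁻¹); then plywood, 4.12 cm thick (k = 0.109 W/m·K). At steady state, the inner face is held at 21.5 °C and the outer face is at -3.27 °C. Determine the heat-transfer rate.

Q = 514 W

Series thermal resistances, inner to outer:
  R_plywood = L/(kA) = 0.0345/(0.118·13.9) = 0.02103 K/W
  R_plywood = L/(kA) = 0.0412/(0.109·13.9) = 0.02719 K/W
ΣR = 0.02103 + 0.02719 = 0.04822 K/W
Q = ΔT/ΣR = (21.5 °C − -3.27 °C)/0.04822 = 514 W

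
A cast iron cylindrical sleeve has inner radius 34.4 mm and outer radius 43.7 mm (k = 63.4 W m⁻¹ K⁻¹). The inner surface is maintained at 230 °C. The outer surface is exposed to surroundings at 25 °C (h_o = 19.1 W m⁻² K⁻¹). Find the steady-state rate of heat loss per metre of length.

Series thermal resistances, inner to outer:
  R'_cast iron = ln(0.0437/0.0344)/(2πk) = 0.2393/(2π·63.4) = 6.007×10^-4 m·K/W
  R'_conv,out = 1/(2πr h) = 1/(2π·0.0437·19.1) = 0.1907 m·K/W
ΣR = 6.007×10^-4 + 0.1907 = 0.1913 m·K/W
Q' = ΔT/ΣR = (230 °C − 25 °C)/0.1913 = 1070 W/m

Q' = 1070 W/m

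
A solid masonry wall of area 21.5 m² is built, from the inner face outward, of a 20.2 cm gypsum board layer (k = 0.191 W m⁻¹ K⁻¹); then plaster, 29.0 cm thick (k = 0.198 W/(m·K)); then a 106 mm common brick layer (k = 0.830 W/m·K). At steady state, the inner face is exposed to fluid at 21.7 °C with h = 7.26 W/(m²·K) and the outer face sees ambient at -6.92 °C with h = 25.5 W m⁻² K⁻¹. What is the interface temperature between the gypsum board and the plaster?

Series thermal resistances, inner to outer:
  R_conv,in = 1/(hA) = 1/(7.26·21.5) = 0.006407 K/W
  R_gypsum board = L/(kA) = 0.202/(0.191·21.5) = 0.04919 K/W
  R_plaster = L/(kA) = 0.290/(0.198·21.5) = 0.06812 K/W
  R_common brick = L/(kA) = 0.106/(0.830·21.5) = 0.005940 K/W
  R_conv,out = 1/(hA) = 1/(25.5·21.5) = 0.001824 K/W
ΣR = 0.006407 + 0.04919 + 0.06812 + 0.005940 + 0.001824 = 0.1315 K/W
Q = ΔT/ΣR = (21.7 °C − -6.92 °C)/0.1315 = 217.6 W
From the inner boundary to the gypsum board/plaster interface, ΣR_partial = 0.05560 K/W.
T_interface = T_in − Q·ΣR_partial = 21.7 °C − (217.6)(0.05560) = 9.60 °C

T = 9.60 °C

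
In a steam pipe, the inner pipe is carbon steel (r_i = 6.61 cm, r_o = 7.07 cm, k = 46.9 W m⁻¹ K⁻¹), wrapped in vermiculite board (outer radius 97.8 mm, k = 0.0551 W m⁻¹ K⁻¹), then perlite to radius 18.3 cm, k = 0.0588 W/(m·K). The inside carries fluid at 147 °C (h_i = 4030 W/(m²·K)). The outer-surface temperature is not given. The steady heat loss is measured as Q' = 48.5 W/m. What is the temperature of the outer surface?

Sum the resistances:
  R'_conv,in = 1/(2πr h) = 1/(2π·0.0661·4030) = 5.975×10^-4 m·K/W
  R'_carbon steel = ln(0.0707/0.0661)/(2πk) = 0.06728/(2π·46.9) = 2.283×10^-4 m·K/W
  R'_vermiculite board = ln(0.0978/0.0707)/(2πk) = 0.3245/(2π·0.0551) = 0.9372 m·K/W
  R'_perlite = ln(0.183/0.0978)/(2πk) = 0.6266/(2π·0.0588) = 1.696 m·K/W
ΣR = 2.634 m·K/W
ΔT = Q'·ΣR = 48.5 × 2.634 = 127.7 K
Heat flows outward, so T_out = T_in − ΔT = 147 − 127.7 = 19.3 °C

T_out = 19.3 °C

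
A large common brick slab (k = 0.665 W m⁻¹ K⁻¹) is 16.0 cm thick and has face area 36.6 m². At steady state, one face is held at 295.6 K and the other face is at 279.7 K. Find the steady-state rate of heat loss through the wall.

Q = kA·ΔT/L = 0.665 × 36.6 × |295.6 K − 279.7 K| / 0.160 = 2420 W

Q = 2.42 kW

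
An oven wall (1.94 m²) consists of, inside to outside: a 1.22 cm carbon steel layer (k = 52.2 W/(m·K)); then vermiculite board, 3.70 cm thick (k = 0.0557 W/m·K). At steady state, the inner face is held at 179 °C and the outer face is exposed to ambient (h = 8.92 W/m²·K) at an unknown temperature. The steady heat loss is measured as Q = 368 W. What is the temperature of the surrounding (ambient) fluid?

T_out = 31.7 °C

Sum the resistances:
  R_carbon steel = L/(kA) = 0.0122/(52.2·1.94) = 1.205×10^-4 K/W
  R_vermiculite board = L/(kA) = 0.0370/(0.0557·1.94) = 0.3424 K/W
  R_conv,out = 1/(hA) = 1/(8.92·1.94) = 0.05779 K/W
ΣR = 0.4003 K/W
ΔT = Q·ΣR = 368 × 0.4003 = 147.3 K
Heat flows outward, so T_out = T_in − ΔT = 179 − 147.3 = 31.7 °C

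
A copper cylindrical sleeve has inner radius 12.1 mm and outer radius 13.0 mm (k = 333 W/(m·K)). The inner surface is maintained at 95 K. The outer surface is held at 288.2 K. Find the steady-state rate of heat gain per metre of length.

Q' = 5.63×10^6 W/m

Q' = 2πk·ΔT/ln(r₂/r₁) = 2π × 333 × 193.2 / ln(0.0130/0.0121) = 5.63×10^6 W/m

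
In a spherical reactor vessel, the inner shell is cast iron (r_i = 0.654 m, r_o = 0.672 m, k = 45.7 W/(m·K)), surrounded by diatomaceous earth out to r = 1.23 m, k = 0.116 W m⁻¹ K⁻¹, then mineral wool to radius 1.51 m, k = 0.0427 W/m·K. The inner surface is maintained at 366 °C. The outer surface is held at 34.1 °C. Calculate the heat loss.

Treat each layer as a resistance in series:
  R_cast iron = (1/0.654 − 1/0.672)/(4πk) = 0.04096/(4π·45.7) = 7.132×10^-5 K/W
  R_diatomaceous earth = (1/0.672 − 1/1.23)/(4πk) = 0.6751/(4π·0.116) = 0.4631 K/W
  R_mineral wool = (1/1.23 − 1/1.51)/(4πk) = 0.1508/(4π·0.0427) = 0.2810 K/W
ΣR = 7.132×10^-5 + 0.4631 + 0.2810 = 0.7442 K/W
Q = ΔT/ΣR = (366 °C − 34.1 °C)/0.7442 = 446 W

Q = 446 W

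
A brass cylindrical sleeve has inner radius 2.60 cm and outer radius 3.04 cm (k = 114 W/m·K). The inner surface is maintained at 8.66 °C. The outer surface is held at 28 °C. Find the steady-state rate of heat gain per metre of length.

Q' = 88.6 kW/m

Q' = 2πk·ΔT/ln(r₂/r₁) = 2π × 114 × 19.34 / ln(0.0304/0.0260) = 88600 W/m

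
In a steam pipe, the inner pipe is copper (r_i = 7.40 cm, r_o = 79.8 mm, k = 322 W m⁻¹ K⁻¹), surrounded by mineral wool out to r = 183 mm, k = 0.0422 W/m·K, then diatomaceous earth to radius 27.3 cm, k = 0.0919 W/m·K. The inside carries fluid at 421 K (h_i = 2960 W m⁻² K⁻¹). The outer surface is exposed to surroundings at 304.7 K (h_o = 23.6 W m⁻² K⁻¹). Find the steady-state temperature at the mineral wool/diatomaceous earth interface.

T = 326.4 K

Resistance network (inner→outer):
  R'_conv,in = 1/(2πr h) = 1/(2π·0.0740·2960) = 7.266×10^-4 m·K/W
  R'_copper = ln(0.0798/0.0740)/(2πk) = 0.07546/(2π·322) = 3.730×10^-5 m·K/W
  R'_mineral wool = ln(0.183/0.0798)/(2πk) = 0.8300/(2π·0.0422) = 3.130 m·K/W
  R'_diatomaceous earth = ln(0.273/0.183)/(2πk) = 0.4000/(2π·0.0919) = 0.6927 m·K/W
  R'_conv,out = 1/(2πr h) = 1/(2π·0.273·23.6) = 0.02470 m·K/W
ΣR = 7.266×10^-4 + 3.730×10^-5 + 3.130 + 0.6927 + 0.02470 = 3.848 m·K/W
Q' = ΔT/ΣR = (421 K − 304.7 K)/3.848 = 30.22 W/m
From the inner boundary to the mineral wool/diatomaceous earth interface, ΣR_partial = 3.131 m·K/W.
T_interface = T_in − Q'·ΣR_partial = 421 K − (30.22)(3.131) = 326.4 K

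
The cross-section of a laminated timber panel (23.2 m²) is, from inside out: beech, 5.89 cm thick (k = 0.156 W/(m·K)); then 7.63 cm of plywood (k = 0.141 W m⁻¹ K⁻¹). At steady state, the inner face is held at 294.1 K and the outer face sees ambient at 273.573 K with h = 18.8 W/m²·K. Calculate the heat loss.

Resistance network (inner→outer):
  R_beech = L/(kA) = 0.0589/(0.156·23.2) = 0.01627 K/W
  R_plywood = L/(kA) = 0.0763/(0.141·23.2) = 0.02332 K/W
  R_conv,out = 1/(hA) = 1/(18.8·23.2) = 0.002293 K/W
ΣR = 0.01627 + 0.02332 + 0.002293 = 0.04188 K/W
Q = ΔT/ΣR = (294.1 K − 273.573 K)/0.04188 = 490 W

Q = 490 W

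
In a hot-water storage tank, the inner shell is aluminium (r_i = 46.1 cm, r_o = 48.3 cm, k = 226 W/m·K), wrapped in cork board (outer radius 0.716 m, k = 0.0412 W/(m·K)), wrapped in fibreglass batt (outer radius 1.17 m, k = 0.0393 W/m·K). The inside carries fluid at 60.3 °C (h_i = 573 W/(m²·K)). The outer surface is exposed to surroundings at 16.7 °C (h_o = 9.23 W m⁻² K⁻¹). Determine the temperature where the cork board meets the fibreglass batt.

Series thermal resistances, inner to outer:
  R_conv,in = 1/(4πr²h) = 1/(4π·0.461²·573) = 6.535×10^-4 K/W
  R_aluminium = (1/0.461 − 1/0.483)/(4πk) = 0.09880/(4π·226) = 3.479×10^-5 K/W
  R_cork board = (1/0.483 − 1/0.716)/(4πk) = 0.6737/(4π·0.0412) = 1.301 K/W
  R_fibreglass batt = (1/0.716 − 1/1.17)/(4πk) = 0.5419/(4π·0.0393) = 1.097 K/W
  R_conv,out = 1/(4πr²h) = 1/(4π·1.17²·9.23) = 0.006298 K/W
ΣR = 6.535×10^-4 + 3.479×10^-5 + 1.301 + 1.097 + 0.006298 = 2.405 K/W
Q = ΔT/ΣR = (60.3 °C − 16.7 °C)/2.405 = 18.13 W
From the inner boundary to the cork board/fibreglass batt interface, ΣR_partial = 1.302 K/W.
T_interface = T_in − Q·ΣR_partial = 60.3 °C − (18.13)(1.302) = 36.7 °C

T = 36.7 °C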